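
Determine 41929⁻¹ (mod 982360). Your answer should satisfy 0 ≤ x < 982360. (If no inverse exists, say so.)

Run Euclid on (982360, 41929):
982360 = 23×41929 + 17993
41929 = 2×17993 + 5943
17993 = 3×5943 + 164
5943 = 36×164 + 39
164 = 4×39 + 8
39 = 4×8 + 7
8 = 1×7 + 1
7 = 7×1 + 0
The gcd is 1. Working backward:
1 = 8 − 7
1 = −39 + 5·8
1 = 5·164 − 21·39
1 = −21·5943 + 761·164
1 = 761·17993 − 2304·5943
1 = −2304·41929 + 5369·17993
1 = 5369·982360 − 125791·41929
Hence 41929⁻¹ ≡ -125791 ≡ 856569 (mod 982360).

856569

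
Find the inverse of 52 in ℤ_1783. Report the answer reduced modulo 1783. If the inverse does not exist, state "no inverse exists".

gcd(1783, 52) by repeated division:
1783 = 34×52 + 15
52 = 3×15 + 7
15 = 2×7 + 1
7 = 7×1 + 0
Since gcd(52, 1783) = 1, back-substitute to write 1 as a combination:
1 = 15 − 2·7
1 = −2·52 + 7·15
1 = 7·1783 − 240·52
So 52·(-240) ≡ 1 (mod 1783), and -240 ≡ 1543 (mod 1783).

1543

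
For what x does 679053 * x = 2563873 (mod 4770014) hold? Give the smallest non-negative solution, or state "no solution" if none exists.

3294625

First find gcd(679053, 4770014):
4770014 = 7*679053 + 16643
679053 = 40*16643 + 13333
16643 = 1*13333 + 3310
13333 = 4*3310 + 93
3310 = 35*93 + 55
93 = 1*55 + 38
55 = 1*38 + 17
38 = 2*17 + 4
17 = 4*4 + 1
4 = 4*1 + 0
gcd = 1, so a unique solution mod 4770014 exists.
Back-substitute for the Bézout coefficients:
1 = 17 − 4·4
1 = −4·38 + 9·17
1 = 9·55 − 13·38
1 = −13·93 + 22·55
1 = 22·3310 − 783·93
1 = −783·13333 + 3154·3310
1 = 3154·16643 − 3937·13333
1 = −3937·679053 + 160634·16643
1 = 160634·4770014 − 1128375·679053
So 679053·(-1128375) ≡ 1 (mod 4770014), giving 679053⁻¹ ≡ 3641639.
x ≡ 679053⁻¹·2563873 ≡ 3641639·2563873 ≡ 3294625 (mod 4770014).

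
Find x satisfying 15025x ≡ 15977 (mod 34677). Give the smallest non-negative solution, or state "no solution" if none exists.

First find gcd(15025, 34677):
34677 = 2*15025 + 4627
15025 = 3*4627 + 1144
4627 = 4*1144 + 51
1144 = 22*51 + 22
51 = 2*22 + 7
22 = 3*7 + 1
7 = 7*1 + 0
gcd = 1, so a unique solution mod 34677 exists.
Back-substitute for the Bézout coefficients:
1 = 22 − 3·7
1 = −3·51 + 7·22
1 = 7·1144 − 157·51
1 = −157·4627 + 635·1144
1 = 635·15025 − 2062·4627
1 = −2062·34677 + 4759·15025
So 15025·(4759) ≡ 1 (mod 34677), giving 15025⁻¹ ≡ 4759.
x ≡ 15025⁻¹·15977 ≡ 4759·15977 ≡ 22559 (mod 34677).

22559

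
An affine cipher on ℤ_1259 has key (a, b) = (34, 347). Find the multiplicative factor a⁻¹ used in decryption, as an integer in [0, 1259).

1222

Apply the Euclidean algorithm to 1259 and 34:
1259 = 37·34 + 1
34 = 34·1 + 0
The gcd is 1. Working backward:
1 = 1259 − 37·34
So 34·(-37) ≡ 1 (mod 1259), and -37 ≡ 1222 (mod 1259).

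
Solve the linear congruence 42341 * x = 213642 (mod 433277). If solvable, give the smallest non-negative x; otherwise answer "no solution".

First find gcd(42341, 433277):
433277 = 10×42341 + 9867
42341 = 4×9867 + 2873
9867 = 3×2873 + 1248
2873 = 2×1248 + 377
1248 = 3×377 + 117
377 = 3×117 + 26
117 = 4×26 + 13
26 = 2×13 + 0
gcd = 13 and 13 | 213642, so solutions exist. Divide through by 13: 3257x ≡ 16434 (mod 33329).
Now find 3257⁻¹ mod 33329:
33329 = 10×3257 + 759
3257 = 4×759 + 221
759 = 3×221 + 96
221 = 2×96 + 29
96 = 3×29 + 9
29 = 3×9 + 2
9 = 4×2 + 1
2 = 2×1 + 0
Back-substitute:
1 = 9 − 4·2
1 = −4·29 + 13·9
1 = 13·96 − 43·29
1 = −43·221 + 99·96
1 = 99·759 − 340·221
1 = −340·3257 + 1459·759
1 = 1459·33329 − 14930·3257
So 3257·(-14930) ≡ 1 (mod 33329), i.e. 3257⁻¹ ≡ 18399.
Then x ≡ 18399·16434 ≡ 8478 (mod 33329); the smallest non-negative solution is x = 8478.

8478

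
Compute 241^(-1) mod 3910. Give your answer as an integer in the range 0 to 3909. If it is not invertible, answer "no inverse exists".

941

gcd(3910, 241) by repeated division:
3910 = 16*241 + 54
241 = 4*54 + 25
54 = 2*25 + 4
25 = 6*4 + 1
4 = 4*1 + 0
gcd = 1, so the inverse exists. Back-substitute:
1 = 25 − 6·4
1 = −6·54 + 13·25
1 = 13·241 − 58·54
1 = −58·3910 + 941·241
So 241·941 ≡ 1 (mod 3910).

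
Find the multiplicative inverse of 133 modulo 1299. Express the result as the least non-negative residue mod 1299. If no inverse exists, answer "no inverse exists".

1006

Extended Euclidean algorithm:
1299 = 9×133 + 102
133 = 1×102 + 31
102 = 3×31 + 9
31 = 3×9 + 4
9 = 2×4 + 1
4 = 4×1 + 0
The gcd is 1. Working backward:
1 = 9 − 2·4
1 = −2·31 + 7·9
1 = 7·102 − 23·31
1 = −23·133 + 30·102
1 = 30·1299 − 293·133
Hence 133⁻¹ ≡ -293 ≡ 1006 (mod 1299).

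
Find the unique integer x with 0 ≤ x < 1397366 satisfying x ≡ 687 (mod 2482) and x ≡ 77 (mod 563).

966185

Write x = 687 + 2482·k. Then 2482·k ≡ 77 − 687 ≡ 516 (mod 563).
Need 2482⁻¹ mod 563. Extended Euclid on (563, 230):
563 = 2×230 + 103
230 = 2×103 + 24
103 = 4×24 + 7
24 = 3×7 + 3
7 = 2×3 + 1
3 = 3×1 + 0
Back-substitute:
1 = 7 − 2·3
1 = −2·24 + 7·7
1 = 7·103 − 30·24
1 = −30·230 + 67·103
1 = 67·563 − 164·230
2482⁻¹ ≡ 399 (mod 563), so k ≡ 399·516 ≡ 389 (mod 563).
x = 687 + 2482·389 = 966185.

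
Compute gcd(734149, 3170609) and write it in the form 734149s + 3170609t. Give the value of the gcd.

Apply Euclid's algorithm to 3170609 and 734149:
3170609 = 4×734149 + 234013
734149 = 3×234013 + 32110
234013 = 7×32110 + 9243
32110 = 3×9243 + 4381
9243 = 2×4381 + 481
4381 = 9×481 + 52
481 = 9×52 + 13
52 = 4×13 + 0
gcd(734149, 3170609) = 13.
Working backward:
13 = 481 − 9·52
13 = −9·4381 + 82·481
13 = 82·9243 − 173·4381
13 = −173·32110 + 601·9243
13 = 601·234013 − 4380·32110
13 = −4380·734149 + 13741·234013
13 = 13741·3170609 − 59344·734149
So 13 = (13741)·3170609 + (-59344)·734149.

13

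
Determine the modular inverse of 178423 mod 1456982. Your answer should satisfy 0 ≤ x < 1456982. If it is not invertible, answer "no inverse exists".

1113239

Run Euclid on (1456982, 178423):
1456982 = 8×178423 + 29598
178423 = 6×29598 + 835
29598 = 35×835 + 373
835 = 2×373 + 89
373 = 4×89 + 17
89 = 5×17 + 4
17 = 4×4 + 1
4 = 4×1 + 0
The gcd is 1. Working backward:
1 = 17 − 4·4
1 = −4·89 + 21·17
1 = 21·373 − 88·89
1 = −88·835 + 197·373
1 = 197·29598 − 6983·835
1 = −6983·178423 + 42095·29598
1 = 42095·1456982 − 343743·178423
Hence 178423⁻¹ ≡ -343743 ≡ 1113239 (mod 1456982).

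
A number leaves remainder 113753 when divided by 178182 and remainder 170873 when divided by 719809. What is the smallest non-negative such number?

57756205415

Write x = 113753 + 178182·k. Then 178182·k ≡ 170873 − 113753 ≡ 57120 (mod 719809).
Need 178182⁻¹ mod 719809. Extended Euclid on (719809, 178182):
719809 = 4×178182 + 7081
178182 = 25×7081 + 1157
7081 = 6×1157 + 139
1157 = 8×139 + 45
139 = 3×45 + 4
45 = 11×4 + 1
4 = 4×1 + 0
Back-substitute:
1 = 45 − 11·4
1 = −11·139 + 34·45
1 = 34·1157 − 283·139
1 = −283·7081 + 1732·1157
1 = 1732·178182 − 43583·7081
1 = −43583·719809 + 176064·178182
178182⁻¹ ≡ 176064 (mod 719809), so k ≡ 176064·57120 ≡ 324141 (mod 719809).
x = 113753 + 178182·324141 = 57756205415.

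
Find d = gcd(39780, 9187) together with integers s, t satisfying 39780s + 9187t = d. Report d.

1

Apply Euclid's algorithm to 39780 and 9187:
39780 = 4×9187 + 3032
9187 = 3×3032 + 91
3032 = 33×91 + 29
91 = 3×29 + 4
29 = 7×4 + 1
4 = 4×1 + 0
gcd(39780, 9187) = 1.
Working backward:
1 = 29 − 7·4
1 = −7·91 + 22·29
1 = 22·3032 − 733·91
1 = −733·9187 + 2221·3032
1 = 2221·39780 − 9617·9187
So 1 = (2221)·39780 + (-9617)·9187.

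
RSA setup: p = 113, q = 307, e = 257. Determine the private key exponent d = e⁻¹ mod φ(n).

φ(n) = (p−1)(q−1) = 112·306 = 34272.
Need d with 257·d ≡ 1 (mod 34272). Apply the extended Euclidean algorithm:
34272 = 133·257 + 91
257 = 2·91 + 75
91 = 1·75 + 16
75 = 4·16 + 11
16 = 1·11 + 5
11 = 2·5 + 1
5 = 5·1 + 0
Back-substitute:
1 = 11 − 2·5
1 = −2·16 + 3·11
1 = 3·75 − 14·16
1 = −14·91 + 17·75
1 = 17·257 − 48·91
1 = −48·34272 + 6401·257
So 257·6401 ≡ 1 (mod 34272), hence d = 6401.

6401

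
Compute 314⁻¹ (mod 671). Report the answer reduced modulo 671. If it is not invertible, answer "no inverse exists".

gcd(671, 314) by repeated division:
671 = 2*314 + 43
314 = 7*43 + 13
43 = 3*13 + 4
13 = 3*4 + 1
4 = 4*1 + 0
The gcd is 1. Working backward:
1 = 13 − 3·4
1 = −3·43 + 10·13
1 = 10·314 − 73·43
1 = −73·671 + 156·314
So 314·156 ≡ 1 (mod 671).

156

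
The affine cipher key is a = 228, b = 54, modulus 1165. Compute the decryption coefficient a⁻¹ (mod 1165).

Extended Euclidean algorithm:
1165 = 5·228 + 25
228 = 9·25 + 3
25 = 8·3 + 1
3 = 3·1 + 0
The gcd is 1. Working backward:
1 = 25 − 8·3
1 = −8·228 + 73·25
1 = 73·1165 − 373·228
Hence 228⁻¹ ≡ -373 ≡ 792 (mod 1165).

792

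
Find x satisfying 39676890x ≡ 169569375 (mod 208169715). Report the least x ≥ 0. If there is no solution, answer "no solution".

First find gcd(39676890, 208169715):
208169715 = 5×39676890 + 9785265
39676890 = 4×9785265 + 535830
9785265 = 18×535830 + 140325
535830 = 3×140325 + 114855
140325 = 1×114855 + 25470
114855 = 4×25470 + 12975
25470 = 1×12975 + 12495
12975 = 1×12495 + 480
12495 = 26×480 + 15
480 = 32×15 + 0
gcd = 15 and 15 | 169569375, so solutions exist. Divide through by 15: 2645126x ≡ 11304625 (mod 13877981).
Now find 2645126⁻¹ mod 13877981:
13877981 = 5*2645126 + 652351
2645126 = 4*652351 + 35722
652351 = 18*35722 + 9355
35722 = 3*9355 + 7657
9355 = 1*7657 + 1698
7657 = 4*1698 + 865
1698 = 1*865 + 833
865 = 1*833 + 32
833 = 26*32 + 1
32 = 32*1 + 0
Back-substitute:
1 = 833 − 26·32
1 = −26·865 + 27·833
1 = 27·1698 − 53·865
1 = −53·7657 + 239·1698
1 = 239·9355 − 292·7657
1 = −292·35722 + 1115·9355
1 = 1115·652351 − 20362·35722
1 = −20362·2645126 + 82563·652351
1 = 82563·13877981 − 433177·2645126
So 2645126·(-433177) ≡ 1 (mod 13877981), i.e. 2645126⁻¹ ≡ 13444804.
Then x ≡ 13444804·11304625 ≡ 11442130 (mod 13877981); the smallest non-negative solution is x = 11442130.

11442130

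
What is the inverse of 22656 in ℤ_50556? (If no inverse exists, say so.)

Euclidean algorithm on 50556, 22656:
50556 = 2*22656 + 5244
22656 = 4*5244 + 1680
5244 = 3*1680 + 204
1680 = 8*204 + 48
204 = 4*48 + 12
48 = 4*12 + 0
Since gcd = 12 > 1, 22656 is not a unit mod 50556.

no inverse exists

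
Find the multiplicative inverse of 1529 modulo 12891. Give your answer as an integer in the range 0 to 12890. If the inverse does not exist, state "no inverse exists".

Run Euclid on (12891, 1529):
12891 = 8·1529 + 659
1529 = 2·659 + 211
659 = 3·211 + 26
211 = 8·26 + 3
26 = 8·3 + 2
3 = 1·2 + 1
2 = 2·1 + 0
gcd = 1, so the inverse exists. Back-substitute:
1 = 3 − 2
1 = −26 + 9·3
1 = 9·211 − 73·26
1 = −73·659 + 228·211
1 = 228·1529 − 529·659
1 = −529·12891 + 4460·1529
So 1529·4460 ≡ 1 (mod 12891).

4460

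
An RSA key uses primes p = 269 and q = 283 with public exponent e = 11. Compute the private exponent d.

61835

φ(n) = (p−1)(q−1) = 268·282 = 75576.
Need d with 11·d ≡ 1 (mod 75576). Apply the extended Euclidean algorithm:
75576 = 6870·11 + 6
11 = 1·6 + 5
6 = 1·5 + 1
5 = 5·1 + 0
Back-substitute:
1 = 6 − 5
1 = −11 + 2·6
1 = 2·75576 − 13741·11
So 11·(-13741) ≡ 1 (mod 75576), hence d ≡ -13741 ≡ 61835 (mod 75576).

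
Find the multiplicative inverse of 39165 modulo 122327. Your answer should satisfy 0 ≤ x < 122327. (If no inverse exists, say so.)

gcd(122327, 39165) by repeated division:
122327 = 3*39165 + 4832
39165 = 8*4832 + 509
4832 = 9*509 + 251
509 = 2*251 + 7
251 = 35*7 + 6
7 = 1*6 + 1
6 = 6*1 + 0
Since gcd(39165, 122327) = 1, back-substitute to write 1 as a combination:
1 = 7 − 6
1 = −251 + 36·7
1 = 36·509 − 73·251
1 = −73·4832 + 693·509
1 = 693·39165 − 5617·4832
1 = −5617·122327 + 17544·39165
So 39165·17544 ≡ 1 (mod 122327).

17544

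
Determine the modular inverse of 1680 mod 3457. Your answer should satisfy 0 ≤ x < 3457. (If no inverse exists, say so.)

Run Euclid on (3457, 1680):
3457 = 2×1680 + 97
1680 = 17×97 + 31
97 = 3×31 + 4
31 = 7×4 + 3
4 = 1×3 + 1
3 = 3×1 + 0
The gcd is 1. Working backward:
1 = 4 − 3
1 = −31 + 8·4
1 = 8·97 − 25·31
1 = −25·1680 + 433·97
1 = 433·3457 − 891·1680
Hence 1680⁻¹ ≡ -891 ≡ 2566 (mod 3457).

2566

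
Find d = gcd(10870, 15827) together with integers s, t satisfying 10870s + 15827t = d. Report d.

1

Apply Euclid's algorithm to 15827 and 10870:
15827 = 1*10870 + 4957
10870 = 2*4957 + 956
4957 = 5*956 + 177
956 = 5*177 + 71
177 = 2*71 + 35
71 = 2*35 + 1
35 = 35*1 + 0
gcd(10870, 15827) = 1.
Working backward:
1 = 71 − 2·35
1 = −2·177 + 5·71
1 = 5·956 − 27·177
1 = −27·4957 + 140·956
1 = 140·10870 − 307·4957
1 = −307·15827 + 447·10870
So 1 = (-307)·15827 + (447)·10870.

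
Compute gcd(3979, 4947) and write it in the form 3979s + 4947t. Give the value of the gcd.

Repeated division:
4947 = 1·3979 + 968
3979 = 4·968 + 107
968 = 9·107 + 5
107 = 21·5 + 2
5 = 2·2 + 1
2 = 2·1 + 0
gcd(3979, 4947) = 1.
Express as a combination:
1 = 5 − 2·2
1 = −2·107 + 43·5
1 = 43·968 − 389·107
1 = −389·3979 + 1599·968
1 = 1599·4947 − 1988·3979
So 1 = (1599)·4947 + (-1988)·3979.

1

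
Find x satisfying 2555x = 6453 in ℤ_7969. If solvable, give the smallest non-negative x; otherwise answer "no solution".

5782

First find gcd(2555, 7969):
7969 = 3*2555 + 304
2555 = 8*304 + 123
304 = 2*123 + 58
123 = 2*58 + 7
58 = 8*7 + 2
7 = 3*2 + 1
2 = 2*1 + 0
gcd = 1, so a unique solution mod 7969 exists.
Back-substitute for the Bézout coefficients:
1 = 7 − 3·2
1 = −3·58 + 25·7
1 = 25·123 − 53·58
1 = −53·304 + 131·123
1 = 131·2555 − 1101·304
1 = −1101·7969 + 3434·2555
So 2555·(3434) ≡ 1 (mod 7969), giving 2555⁻¹ ≡ 3434.
x ≡ 2555⁻¹·6453 ≡ 3434·6453 ≡ 5782 (mod 7969).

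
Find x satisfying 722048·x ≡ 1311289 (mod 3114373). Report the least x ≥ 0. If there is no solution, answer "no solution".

1823415

First find gcd(722048, 3114373):
3114373 = 4*722048 + 226181
722048 = 3*226181 + 43505
226181 = 5*43505 + 8656
43505 = 5*8656 + 225
8656 = 38*225 + 106
225 = 2*106 + 13
106 = 8*13 + 2
13 = 6*2 + 1
2 = 2*1 + 0
gcd = 1, so a unique solution mod 3114373 exists.
Back-substitute for the Bézout coefficients:
1 = 13 − 6·2
1 = −6·106 + 49·13
1 = 49·225 − 104·106
1 = −104·8656 + 4001·225
1 = 4001·43505 − 20109·8656
1 = −20109·226181 + 104546·43505
1 = 104546·722048 − 333747·226181
1 = −333747·3114373 + 1439534·722048
So 722048·(1439534) ≡ 1 (mod 3114373), giving 722048⁻¹ ≡ 1439534.
x ≡ 722048⁻¹·1311289 ≡ 1439534·1311289 ≡ 1823415 (mod 3114373).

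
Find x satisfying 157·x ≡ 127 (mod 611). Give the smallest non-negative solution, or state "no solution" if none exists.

First find gcd(157, 611):
611 = 3×157 + 140
157 = 1×140 + 17
140 = 8×17 + 4
17 = 4×4 + 1
4 = 4×1 + 0
gcd = 1, so a unique solution mod 611 exists.
Back-substitute for the Bézout coefficients:
1 = 17 − 4·4
1 = −4·140 + 33·17
1 = 33·157 − 37·140
1 = −37·611 + 144·157
So 157·(144) ≡ 1 (mod 611), giving 157⁻¹ ≡ 144.
x ≡ 157⁻¹·127 ≡ 144·127 ≡ 569 (mod 611).

569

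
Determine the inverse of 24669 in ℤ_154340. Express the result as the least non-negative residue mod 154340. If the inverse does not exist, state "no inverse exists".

gcd(154340, 24669) by repeated division:
154340 = 6·24669 + 6326
24669 = 3·6326 + 5691
6326 = 1·5691 + 635
5691 = 8·635 + 611
635 = 1·611 + 24
611 = 25·24 + 11
24 = 2·11 + 2
11 = 5·2 + 1
2 = 2·1 + 0
Since gcd(24669, 154340) = 1, back-substitute to write 1 as a combination:
1 = 11 − 5·2
1 = −5·24 + 11·11
1 = 11·611 − 280·24
1 = −280·635 + 291·611
1 = 291·5691 − 2608·635
1 = −2608·6326 + 2899·5691
1 = 2899·24669 − 11305·6326
1 = −11305·154340 + 70729·24669
So 24669·70729 ≡ 1 (mod 154340).

70729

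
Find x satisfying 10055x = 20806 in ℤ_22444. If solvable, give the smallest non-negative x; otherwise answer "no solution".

First find gcd(10055, 22444):
22444 = 2·10055 + 2334
10055 = 4·2334 + 719
2334 = 3·719 + 177
719 = 4·177 + 11
177 = 16·11 + 1
11 = 11·1 + 0
gcd = 1, so a unique solution mod 22444 exists.
Back-substitute for the Bézout coefficients:
1 = 177 − 16·11
1 = −16·719 + 65·177
1 = 65·2334 − 211·719
1 = −211·10055 + 909·2334
1 = 909·22444 − 2029·10055
So 10055·(-2029) ≡ 1 (mod 22444), giving 10055⁻¹ ≡ 20415.
x ≡ 10055⁻¹·20806 ≡ 20415·20806 ≡ 1790 (mod 22444).

1790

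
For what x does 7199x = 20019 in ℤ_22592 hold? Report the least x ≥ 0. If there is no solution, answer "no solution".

First find gcd(7199, 22592):
22592 = 3×7199 + 995
7199 = 7×995 + 234
995 = 4×234 + 59
234 = 3×59 + 57
59 = 1×57 + 2
57 = 28×2 + 1
2 = 2×1 + 0
gcd = 1, so a unique solution mod 22592 exists.
Back-substitute for the Bézout coefficients:
1 = 57 − 28·2
1 = −28·59 + 29·57
1 = 29·234 − 115·59
1 = −115·995 + 489·234
1 = 489·7199 − 3538·995
1 = −3538·22592 + 11103·7199
So 7199·(11103) ≡ 1 (mod 22592), giving 7199⁻¹ ≡ 11103.
x ≡ 7199⁻¹·20019 ≡ 11103·20019 ≡ 10861 (mod 22592).

10861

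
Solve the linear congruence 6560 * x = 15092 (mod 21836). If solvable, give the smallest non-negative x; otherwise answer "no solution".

5438

First find gcd(6560, 21836):
21836 = 3·6560 + 2156
6560 = 3·2156 + 92
2156 = 23·92 + 40
92 = 2·40 + 12
40 = 3·12 + 4
12 = 3·4 + 0
gcd = 4 and 4 | 15092, so solutions exist. Divide through by 4: 1640x ≡ 3773 (mod 5459).
Now find 1640⁻¹ mod 5459:
5459 = 3·1640 + 539
1640 = 3·539 + 23
539 = 23·23 + 10
23 = 2·10 + 3
10 = 3·3 + 1
3 = 3·1 + 0
Back-substitute:
1 = 10 − 3·3
1 = −3·23 + 7·10
1 = 7·539 − 164·23
1 = −164·1640 + 499·539
1 = 499·5459 − 1661·1640
So 1640·(-1661) ≡ 1 (mod 5459), i.e. 1640⁻¹ ≡ 3798.
Then x ≡ 3798·3773 ≡ 5438 (mod 5459); the smallest non-negative solution is x = 5438.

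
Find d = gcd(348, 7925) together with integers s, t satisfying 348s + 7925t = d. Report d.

1

Repeated division:
7925 = 22*348 + 269
348 = 1*269 + 79
269 = 3*79 + 32
79 = 2*32 + 15
32 = 2*15 + 2
15 = 7*2 + 1
2 = 2*1 + 0
gcd(348, 7925) = 1.
Back-substituting:
1 = 15 − 7·2
1 = −7·32 + 15·15
1 = 15·79 − 37·32
1 = −37·269 + 126·79
1 = 126·348 − 163·269
1 = −163·7925 + 3712·348
So 1 = (-163)·7925 + (3712)·348.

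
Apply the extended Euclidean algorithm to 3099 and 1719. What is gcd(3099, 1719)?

Euclidean algorithm:
3099 = 1×1719 + 1380
1719 = 1×1380 + 339
1380 = 4×339 + 24
339 = 14×24 + 3
24 = 8×3 + 0
gcd(3099, 1719) = 3.
Working backward:
3 = 339 − 14·24
3 = −14·1380 + 57·339
3 = 57·1719 − 71·1380
3 = −71·3099 + 128·1719
So 3 = (-71)·3099 + (128)·1719.

3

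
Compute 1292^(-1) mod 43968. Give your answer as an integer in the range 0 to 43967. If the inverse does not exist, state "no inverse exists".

Compute gcd(1292, 43968):
43968 = 34×1292 + 40
1292 = 32×40 + 12
40 = 3×12 + 4
12 = 3×4 + 0
Since gcd = 4 > 1, 1292 is not a unit mod 43968.

no inverse exists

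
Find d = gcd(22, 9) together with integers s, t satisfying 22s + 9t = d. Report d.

1

Euclidean algorithm:
22 = 2*9 + 4
9 = 2*4 + 1
4 = 4*1 + 0
gcd(22, 9) = 1.
Back-substituting:
1 = 9 − 2·4
1 = −2·22 + 5·9
So 1 = (-2)·22 + (5)·9.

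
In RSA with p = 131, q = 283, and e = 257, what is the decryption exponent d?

φ(n) = (p−1)(q−1) = 130·282 = 36660.
Need d with 257·d ≡ 1 (mod 36660). Apply the extended Euclidean algorithm:
36660 = 142·257 + 166
257 = 1·166 + 91
166 = 1·91 + 75
91 = 1·75 + 16
75 = 4·16 + 11
16 = 1·11 + 5
11 = 2·5 + 1
5 = 5·1 + 0
Back-substitute:
1 = 11 − 2·5
1 = −2·16 + 3·11
1 = 3·75 − 14·16
1 = −14·91 + 17·75
1 = 17·166 − 31·91
1 = −31·257 + 48·166
1 = 48·36660 − 6847·257
So 257·(-6847) ≡ 1 (mod 36660), hence d ≡ -6847 ≡ 29813 (mod 36660).

29813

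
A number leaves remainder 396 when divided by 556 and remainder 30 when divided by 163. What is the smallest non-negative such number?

8180

Write x = 396 + 556·k. Then 556·k ≡ 30 − 396 ≡ 123 (mod 163).
Need 556⁻¹ mod 163. Extended Euclid on (163, 67):
163 = 2×67 + 29
67 = 2×29 + 9
29 = 3×9 + 2
9 = 4×2 + 1
2 = 2×1 + 0
Back-substitute:
1 = 9 − 4·2
1 = −4·29 + 13·9
1 = 13·67 − 30·29
1 = −30·163 + 73·67
556⁻¹ ≡ 73 (mod 163), so k ≡ 73·123 ≡ 14 (mod 163).
x = 396 + 556·14 = 8180.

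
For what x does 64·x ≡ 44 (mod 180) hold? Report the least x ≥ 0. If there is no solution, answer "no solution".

First find gcd(64, 180):
180 = 2*64 + 52
64 = 1*52 + 12
52 = 4*12 + 4
12 = 3*4 + 0
gcd = 4 and 4 | 44, so solutions exist. Divide through by 4: 16x ≡ 11 (mod 45).
Now find 16⁻¹ mod 45:
45 = 2*16 + 13
16 = 1*13 + 3
13 = 4*3 + 1
3 = 3*1 + 0
Back-substitute:
1 = 13 − 4·3
1 = −4·16 + 5·13
1 = 5·45 − 14·16
So 16·(-14) ≡ 1 (mod 45), i.e. 16⁻¹ ≡ 31.
Then x ≡ 31·11 ≡ 26 (mod 45); the smallest non-negative solution is x = 26.

26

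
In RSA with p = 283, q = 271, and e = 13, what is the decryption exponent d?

φ(n) = (p−1)(q−1) = 282·270 = 76140.
Need d with 13·d ≡ 1 (mod 76140). Apply the extended Euclidean algorithm:
76140 = 5856·13 + 12
13 = 1·12 + 1
12 = 12·1 + 0
Back-substitute:
1 = 13 − 12
1 = −76140 + 5857·13
So 13·5857 ≡ 1 (mod 76140), hence d = 5857.

5857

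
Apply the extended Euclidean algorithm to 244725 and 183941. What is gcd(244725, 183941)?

1

Euclidean algorithm:
244725 = 1*183941 + 60784
183941 = 3*60784 + 1589
60784 = 38*1589 + 402
1589 = 3*402 + 383
402 = 1*383 + 19
383 = 20*19 + 3
19 = 6*3 + 1
3 = 3*1 + 0
gcd(244725, 183941) = 1.
Working backward:
1 = 19 − 6·3
1 = −6·383 + 121·19
1 = 121·402 − 127·383
1 = −127·1589 + 502·402
1 = 502·60784 − 19203·1589
1 = −19203·183941 + 58111·60784
1 = 58111·244725 − 77314·183941
So 1 = (58111)·244725 + (-77314)·183941.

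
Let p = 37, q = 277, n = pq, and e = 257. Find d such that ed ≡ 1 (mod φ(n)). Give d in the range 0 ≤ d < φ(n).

φ(n) = (p−1)(q−1) = 36·276 = 9936.
Need d with 257·d ≡ 1 (mod 9936). Apply the extended Euclidean algorithm:
9936 = 38×257 + 170
257 = 1×170 + 87
170 = 1×87 + 83
87 = 1×83 + 4
83 = 20×4 + 3
4 = 1×3 + 1
3 = 3×1 + 0
Back-substitute:
1 = 4 − 3
1 = −83 + 21·4
1 = 21·87 − 22·83
1 = −22·170 + 43·87
1 = 43·257 − 65·170
1 = −65·9936 + 2513·257
So 257·2513 ≡ 1 (mod 9936), hence d = 2513.

2513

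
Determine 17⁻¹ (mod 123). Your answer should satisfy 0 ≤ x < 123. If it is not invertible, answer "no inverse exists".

29

gcd(123, 17) by repeated division:
123 = 7×17 + 4
17 = 4×4 + 1
4 = 4×1 + 0
The gcd is 1. Working backward:
1 = 17 − 4·4
1 = −4·123 + 29·17
So 17·29 ≡ 1 (mod 123).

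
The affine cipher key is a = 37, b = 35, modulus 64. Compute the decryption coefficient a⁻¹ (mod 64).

45

Apply the Euclidean algorithm to 64 and 37:
64 = 1×37 + 27
37 = 1×27 + 10
27 = 2×10 + 7
10 = 1×7 + 3
7 = 2×3 + 1
3 = 3×1 + 0
Since gcd(37, 64) = 1, back-substitute to write 1 as a combination:
1 = 7 − 2·3
1 = −2·10 + 3·7
1 = 3·27 − 8·10
1 = −8·37 + 11·27
1 = 11·64 − 19·37
Thus 37·(-19) ≡ 1 (mod 64); reducing, -19 mod 64 = 45.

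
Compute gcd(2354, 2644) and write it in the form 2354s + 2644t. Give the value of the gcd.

2

Euclidean algorithm:
2644 = 1*2354 + 290
2354 = 8*290 + 34
290 = 8*34 + 18
34 = 1*18 + 16
18 = 1*16 + 2
16 = 8*2 + 0
gcd(2354, 2644) = 2.
Working backward:
2 = 18 − 16
2 = −34 + 2·18
2 = 2·290 − 17·34
2 = −17·2354 + 138·290
2 = 138·2644 − 155·2354
So 2 = (138)·2644 + (-155)·2354.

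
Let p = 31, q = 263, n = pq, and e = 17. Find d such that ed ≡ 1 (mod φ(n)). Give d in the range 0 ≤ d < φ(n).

φ(n) = (p−1)(q−1) = 30·262 = 7860.
Need d with 17·d ≡ 1 (mod 7860). Apply the extended Euclidean algorithm:
7860 = 462×17 + 6
17 = 2×6 + 5
6 = 1×5 + 1
5 = 5×1 + 0
Back-substitute:
1 = 6 − 5
1 = −17 + 3·6
1 = 3·7860 − 1387·17
So 17·(-1387) ≡ 1 (mod 7860), hence d ≡ -1387 ≡ 6473 (mod 7860).

6473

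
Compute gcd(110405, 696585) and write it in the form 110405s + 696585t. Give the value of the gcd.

5

Repeated division:
696585 = 6*110405 + 34155
110405 = 3*34155 + 7940
34155 = 4*7940 + 2395
7940 = 3*2395 + 755
2395 = 3*755 + 130
755 = 5*130 + 105
130 = 1*105 + 25
105 = 4*25 + 5
25 = 5*5 + 0
gcd(110405, 696585) = 5.
Working backward:
5 = 105 − 4·25
5 = −4·130 + 5·105
5 = 5·755 − 29·130
5 = −29·2395 + 92·755
5 = 92·7940 − 305·2395
5 = −305·34155 + 1312·7940
5 = 1312·110405 − 4241·34155
5 = −4241·696585 + 26758·110405
So 5 = (-4241)·696585 + (26758)·110405.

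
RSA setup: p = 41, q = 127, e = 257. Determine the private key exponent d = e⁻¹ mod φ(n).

353

φ(n) = (p−1)(q−1) = 40·126 = 5040.
Need d with 257·d ≡ 1 (mod 5040). Apply the extended Euclidean algorithm:
5040 = 19×257 + 157
257 = 1×157 + 100
157 = 1×100 + 57
100 = 1×57 + 43
57 = 1×43 + 14
43 = 3×14 + 1
14 = 14×1 + 0
Back-substitute:
1 = 43 − 3·14
1 = −3·57 + 4·43
1 = 4·100 − 7·57
1 = −7·157 + 11·100
1 = 11·257 − 18·157
1 = −18·5040 + 353·257
So 257·353 ≡ 1 (mod 5040), hence d = 353.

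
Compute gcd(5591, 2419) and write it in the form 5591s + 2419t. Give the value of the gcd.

Apply Euclid's algorithm to 5591 and 2419:
5591 = 2·2419 + 753
2419 = 3·753 + 160
753 = 4·160 + 113
160 = 1·113 + 47
113 = 2·47 + 19
47 = 2·19 + 9
19 = 2·9 + 1
9 = 9·1 + 0
gcd(5591, 2419) = 1.
Working backward:
1 = 19 − 2·9
1 = −2·47 + 5·19
1 = 5·113 − 12·47
1 = −12·160 + 17·113
1 = 17·753 − 80·160
1 = −80·2419 + 257·753
1 = 257·5591 − 594·2419
So 1 = (257)·5591 + (-594)·2419.

1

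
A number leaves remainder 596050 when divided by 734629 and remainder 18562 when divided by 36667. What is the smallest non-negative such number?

14007032564

Write x = 596050 + 734629·k. Then 734629·k ≡ 18562 − 596050 ≡ 9184 (mod 36667).
Need 734629⁻¹ mod 36667. Extended Euclid on (36667, 1289):
36667 = 28*1289 + 575
1289 = 2*575 + 139
575 = 4*139 + 19
139 = 7*19 + 6
19 = 3*6 + 1
6 = 6*1 + 0
Back-substitute:
1 = 19 − 3·6
1 = −3·139 + 22·19
1 = 22·575 − 91·139
1 = −91·1289 + 204·575
1 = 204·36667 − 5803·1289
734629⁻¹ ≡ 30864 (mod 36667), so k ≡ 30864·9184 ≡ 19066 (mod 36667).
x = 596050 + 734629·19066 = 14007032564.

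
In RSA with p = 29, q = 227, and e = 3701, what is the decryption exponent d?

φ(n) = (p−1)(q−1) = 28·226 = 6328.
Need d with 3701·d ≡ 1 (mod 6328). Apply the extended Euclidean algorithm:
6328 = 1*3701 + 2627
3701 = 1*2627 + 1074
2627 = 2*1074 + 479
1074 = 2*479 + 116
479 = 4*116 + 15
116 = 7*15 + 11
15 = 1*11 + 4
11 = 2*4 + 3
4 = 1*3 + 1
3 = 3*1 + 0
Back-substitute:
1 = 4 − 3
1 = −11 + 3·4
1 = 3·15 − 4·11
1 = −4·116 + 31·15
1 = 31·479 − 128·116
1 = −128·1074 + 287·479
1 = 287·2627 − 702·1074
1 = −702·3701 + 989·2627
1 = 989·6328 − 1691·3701
So 3701·(-1691) ≡ 1 (mod 6328), hence d ≡ -1691 ≡ 4637 (mod 6328).

4637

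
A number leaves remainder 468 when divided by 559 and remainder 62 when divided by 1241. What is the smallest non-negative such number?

Write x = 468 + 559·k. Then 559·k ≡ 62 − 468 ≡ 835 (mod 1241).
Need 559⁻¹ mod 1241. Extended Euclid on (1241, 559):
1241 = 2*559 + 123
559 = 4*123 + 67
123 = 1*67 + 56
67 = 1*56 + 11
56 = 5*11 + 1
11 = 11*1 + 0
Back-substitute:
1 = 56 − 5·11
1 = −5·67 + 6·56
1 = 6·123 − 11·67
1 = −11·559 + 50·123
1 = 50·1241 − 111·559
559⁻¹ ≡ 1130 (mod 1241), so k ≡ 1130·835 ≡ 390 (mod 1241).
x = 468 + 559·390 = 218478.

218478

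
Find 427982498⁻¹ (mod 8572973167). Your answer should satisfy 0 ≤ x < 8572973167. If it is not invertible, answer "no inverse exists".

gcd(8572973167, 427982498) by repeated division:
8572973167 = 20*427982498 + 13323207
427982498 = 32*13323207 + 1639874
13323207 = 8*1639874 + 204215
1639874 = 8*204215 + 6154
204215 = 33*6154 + 1133
6154 = 5*1133 + 489
1133 = 2*489 + 155
489 = 3*155 + 24
155 = 6*24 + 11
24 = 2*11 + 2
11 = 5*2 + 1
2 = 2*1 + 0
gcd = 1, so the inverse exists. Back-substitute:
1 = 11 − 5·2
1 = −5·24 + 11·11
1 = 11·155 − 71·24
1 = −71·489 + 224·155
1 = 224·1133 − 519·489
1 = −519·6154 + 2819·1133
1 = 2819·204215 − 93546·6154
1 = −93546·1639874 + 751187·204215
1 = 751187·13323207 − 6103042·1639874
1 = −6103042·427982498 + 196048531·13323207
1 = 196048531·8572973167 − 3927073662·427982498
So 427982498·(-3927073662) ≡ 1 (mod 8572973167), and -3927073662 ≡ 4645899505 (mod 8572973167).

4645899505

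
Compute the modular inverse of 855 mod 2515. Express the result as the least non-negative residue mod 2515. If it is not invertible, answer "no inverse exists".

no inverse exists

Euclidean algorithm on 2515, 855:
2515 = 2*855 + 805
855 = 1*805 + 50
805 = 16*50 + 5
50 = 10*5 + 0
gcd(855, 2515) = 5 ≠ 1, so 855 has no multiplicative inverse modulo 2515.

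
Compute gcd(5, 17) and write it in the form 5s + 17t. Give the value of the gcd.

Euclidean algorithm:
17 = 3*5 + 2
5 = 2*2 + 1
2 = 2*1 + 0
gcd(5, 17) = 1.
Back-substituting:
1 = 5 − 2·2
1 = −2·17 + 7·5
So 1 = (-2)·17 + (7)·5.

1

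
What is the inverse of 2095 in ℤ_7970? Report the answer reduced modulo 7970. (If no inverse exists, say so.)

Euclidean algorithm on 7970, 2095:
7970 = 3*2095 + 1685
2095 = 1*1685 + 410
1685 = 4*410 + 45
410 = 9*45 + 5
45 = 9*5 + 0
Since gcd = 5 > 1, 2095 is not a unit mod 7970.

no inverse exists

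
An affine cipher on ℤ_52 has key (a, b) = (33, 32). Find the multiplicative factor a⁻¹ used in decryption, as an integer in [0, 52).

41

Extended Euclidean algorithm:
52 = 1*33 + 19
33 = 1*19 + 14
19 = 1*14 + 5
14 = 2*5 + 4
5 = 1*4 + 1
4 = 4*1 + 0
gcd = 1, so the inverse exists. Back-substitute:
1 = 5 − 4
1 = −14 + 3·5
1 = 3·19 − 4·14
1 = −4·33 + 7·19
1 = 7·52 − 11·33
Hence 33⁻¹ ≡ -11 ≡ 41 (mod 52).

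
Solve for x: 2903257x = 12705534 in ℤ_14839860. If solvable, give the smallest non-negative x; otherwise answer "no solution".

no solution

gcd(2903257, 14839860):
14839860 = 5·2903257 + 323575
2903257 = 8·323575 + 314657
323575 = 1·314657 + 8918
314657 = 35·8918 + 2527
8918 = 3·2527 + 1337
2527 = 1·1337 + 1190
1337 = 1·1190 + 147
1190 = 8·147 + 14
147 = 10·14 + 7
14 = 2·7 + 0
gcd = 7, but 7 ∤ 12705534, so the congruence has no solution.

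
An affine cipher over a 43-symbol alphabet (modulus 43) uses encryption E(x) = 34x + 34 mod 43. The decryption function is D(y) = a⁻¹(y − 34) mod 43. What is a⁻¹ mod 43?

19

gcd(43, 34) by repeated division:
43 = 1·34 + 9
34 = 3·9 + 7
9 = 1·7 + 2
7 = 3·2 + 1
2 = 2·1 + 0
Since gcd(34, 43) = 1, back-substitute to write 1 as a combination:
1 = 7 − 3·2
1 = −3·9 + 4·7
1 = 4·34 − 15·9
1 = −15·43 + 19·34
So 34·19 ≡ 1 (mod 43).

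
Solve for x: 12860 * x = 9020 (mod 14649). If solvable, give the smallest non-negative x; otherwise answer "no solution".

First find gcd(12860, 14649):
14649 = 1·12860 + 1789
12860 = 7·1789 + 337
1789 = 5·337 + 104
337 = 3·104 + 25
104 = 4·25 + 4
25 = 6·4 + 1
4 = 4·1 + 0
gcd = 1, so a unique solution mod 14649 exists.
Back-substitute for the Bézout coefficients:
1 = 25 − 6·4
1 = −6·104 + 25·25
1 = 25·337 − 81·104
1 = −81·1789 + 430·337
1 = 430·12860 − 3091·1789
1 = −3091·14649 + 3521·12860
So 12860·(3521) ≡ 1 (mod 14649), giving 12860⁻¹ ≡ 3521.
x ≡ 12860⁻¹·9020 ≡ 3521·9020 ≡ 388 (mod 14649).

388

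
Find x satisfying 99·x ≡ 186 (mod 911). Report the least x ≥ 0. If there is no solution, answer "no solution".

554

First find gcd(99, 911):
911 = 9·99 + 20
99 = 4·20 + 19
20 = 1·19 + 1
19 = 19·1 + 0
gcd = 1, so a unique solution mod 911 exists.
Back-substitute for the Bézout coefficients:
1 = 20 − 19
1 = −99 + 5·20
1 = 5·911 − 46·99
So 99·(-46) ≡ 1 (mod 911), giving 99⁻¹ ≡ 865.
x ≡ 99⁻¹·186 ≡ 865·186 ≡ 554 (mod 911).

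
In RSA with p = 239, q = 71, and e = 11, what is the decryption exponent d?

φ(n) = (p−1)(q−1) = 238·70 = 16660.
Need d with 11·d ≡ 1 (mod 16660). Apply the extended Euclidean algorithm:
16660 = 1514*11 + 6
11 = 1*6 + 5
6 = 1*5 + 1
5 = 5*1 + 0
Back-substitute:
1 = 6 − 5
1 = −11 + 2·6
1 = 2·16660 − 3029·11
So 11·(-3029) ≡ 1 (mod 16660), hence d ≡ -3029 ≡ 13631 (mod 16660).

13631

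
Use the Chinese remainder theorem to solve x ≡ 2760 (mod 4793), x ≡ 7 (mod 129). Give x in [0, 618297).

486853

Write x = 2760 + 4793·k. Then 4793·k ≡ 7 − 2760 ≡ 85 (mod 129).
Need 4793⁻¹ mod 129. Extended Euclid on (129, 20):
129 = 6×20 + 9
20 = 2×9 + 2
9 = 4×2 + 1
2 = 2×1 + 0
Back-substitute:
1 = 9 − 4·2
1 = −4·20 + 9·9
1 = 9·129 − 58·20
4793⁻¹ ≡ 71 (mod 129), so k ≡ 71·85 ≡ 101 (mod 129).
x = 2760 + 4793·101 = 486853.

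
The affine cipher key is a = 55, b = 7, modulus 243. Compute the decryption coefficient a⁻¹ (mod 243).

190

Apply the Euclidean algorithm to 243 and 55:
243 = 4*55 + 23
55 = 2*23 + 9
23 = 2*9 + 5
9 = 1*5 + 4
5 = 1*4 + 1
4 = 4*1 + 0
gcd = 1, so the inverse exists. Back-substitute:
1 = 5 − 4
1 = −9 + 2·5
1 = 2·23 − 5·9
1 = −5·55 + 12·23
1 = 12·243 − 53·55
Hence 55⁻¹ ≡ -53 ≡ 190 (mod 243).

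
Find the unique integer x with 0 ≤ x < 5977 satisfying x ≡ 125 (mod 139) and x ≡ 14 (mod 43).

2766

Write x = 125 + 139·k. Then 139·k ≡ 14 − 125 ≡ 18 (mod 43).
Need 139⁻¹ mod 43. Extended Euclid on (43, 10):
43 = 4*10 + 3
10 = 3*3 + 1
3 = 3*1 + 0
Back-substitute:
1 = 10 − 3·3
1 = −3·43 + 13·10
139⁻¹ ≡ 13 (mod 43), so k ≡ 13·18 ≡ 19 (mod 43).
x = 125 + 139·19 = 2766.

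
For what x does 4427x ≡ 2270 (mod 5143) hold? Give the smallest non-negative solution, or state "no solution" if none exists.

First find gcd(4427, 5143):
5143 = 1×4427 + 716
4427 = 6×716 + 131
716 = 5×131 + 61
131 = 2×61 + 9
61 = 6×9 + 7
9 = 1×7 + 2
7 = 3×2 + 1
2 = 2×1 + 0
gcd = 1, so a unique solution mod 5143 exists.
Back-substitute for the Bézout coefficients:
1 = 7 − 3·2
1 = −3·9 + 4·7
1 = 4·61 − 27·9
1 = −27·131 + 58·61
1 = 58·716 − 317·131
1 = −317·4427 + 1960·716
1 = 1960·5143 − 2277·4427
So 4427·(-2277) ≡ 1 (mod 5143), giving 4427⁻¹ ≡ 2866.
x ≡ 4427⁻¹·2270 ≡ 2866·2270 ≡ 5068 (mod 5143).

5068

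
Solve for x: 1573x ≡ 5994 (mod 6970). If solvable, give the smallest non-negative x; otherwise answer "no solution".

88

First find gcd(1573, 6970):
6970 = 4·1573 + 678
1573 = 2·678 + 217
678 = 3·217 + 27
217 = 8·27 + 1
27 = 27·1 + 0
gcd = 1, so a unique solution mod 6970 exists.
Back-substitute for the Bézout coefficients:
1 = 217 − 8·27
1 = −8·678 + 25·217
1 = 25·1573 − 58·678
1 = −58·6970 + 257·1573
So 1573·(257) ≡ 1 (mod 6970), giving 1573⁻¹ ≡ 257.
x ≡ 1573⁻¹·5994 ≡ 257·5994 ≡ 88 (mod 6970).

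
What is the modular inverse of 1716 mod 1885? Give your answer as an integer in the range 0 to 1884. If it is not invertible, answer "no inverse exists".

no inverse exists

Euclidean algorithm on 1885, 1716:
1885 = 1×1716 + 169
1716 = 10×169 + 26
169 = 6×26 + 13
26 = 2×13 + 0
gcd(1716, 1885) = 13 ≠ 1, so 1716 has no multiplicative inverse modulo 1885.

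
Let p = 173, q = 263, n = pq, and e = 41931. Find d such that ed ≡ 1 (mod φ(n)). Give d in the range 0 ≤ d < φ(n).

18483

φ(n) = (p−1)(q−1) = 172·262 = 45064.
Need d with 41931·d ≡ 1 (mod 45064). Apply the extended Euclidean algorithm:
45064 = 1×41931 + 3133
41931 = 13×3133 + 1202
3133 = 2×1202 + 729
1202 = 1×729 + 473
729 = 1×473 + 256
473 = 1×256 + 217
256 = 1×217 + 39
217 = 5×39 + 22
39 = 1×22 + 17
22 = 1×17 + 5
17 = 3×5 + 2
5 = 2×2 + 1
2 = 2×1 + 0
Back-substitute:
1 = 5 − 2·2
1 = −2·17 + 7·5
1 = 7·22 − 9·17
1 = −9·39 + 16·22
1 = 16·217 − 89·39
1 = −89·256 + 105·217
1 = 105·473 − 194·256
1 = −194·729 + 299·473
1 = 299·1202 − 493·729
1 = −493·3133 + 1285·1202
1 = 1285·41931 − 17198·3133
1 = −17198·45064 + 18483·41931
So 41931·18483 ≡ 1 (mod 45064), hence d = 18483.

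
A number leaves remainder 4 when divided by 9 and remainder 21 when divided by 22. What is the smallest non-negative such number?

Write x = 4 + 9·k. Then 9·k ≡ 21 − 4 ≡ 17 (mod 22).
Need 9⁻¹ mod 22. Extended Euclid on (22, 9):
22 = 2·9 + 4
9 = 2·4 + 1
4 = 4·1 + 0
Back-substitute:
1 = 9 − 2·4
1 = −2·22 + 5·9
9⁻¹ ≡ 5 (mod 22), so k ≡ 5·17 ≡ 19 (mod 22).
x = 4 + 9·19 = 175.

175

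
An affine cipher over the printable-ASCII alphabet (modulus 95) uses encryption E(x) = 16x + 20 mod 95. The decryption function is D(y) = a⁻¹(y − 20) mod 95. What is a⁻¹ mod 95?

6

Run Euclid on (95, 16):
95 = 5×16 + 15
16 = 1×15 + 1
15 = 15×1 + 0
Since gcd(16, 95) = 1, back-substitute to write 1 as a combination:
1 = 16 − 15
1 = −95 + 6·16
So 16·6 ≡ 1 (mod 95).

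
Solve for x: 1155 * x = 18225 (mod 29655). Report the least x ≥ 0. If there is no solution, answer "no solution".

1659

First find gcd(1155, 29655):
29655 = 25·1155 + 780
1155 = 1·780 + 375
780 = 2·375 + 30
375 = 12·30 + 15
30 = 2·15 + 0
gcd = 15 and 15 | 18225, so solutions exist. Divide through by 15: 77x ≡ 1215 (mod 1977).
Now find 77⁻¹ mod 1977:
1977 = 25·77 + 52
77 = 1·52 + 25
52 = 2·25 + 2
25 = 12·2 + 1
2 = 2·1 + 0
Back-substitute:
1 = 25 − 12·2
1 = −12·52 + 25·25
1 = 25·77 − 37·52
1 = −37·1977 + 950·77
So 77⁻¹ ≡ 950 (mod 1977).
Then x ≡ 950·1215 ≡ 1659 (mod 1977); the smallest non-negative solution is x = 1659.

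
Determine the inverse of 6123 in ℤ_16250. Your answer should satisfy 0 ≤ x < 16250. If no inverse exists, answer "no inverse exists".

no inverse exists

Euclidean algorithm on 16250, 6123:
16250 = 2·6123 + 4004
6123 = 1·4004 + 2119
4004 = 1·2119 + 1885
2119 = 1·1885 + 234
1885 = 8·234 + 13
234 = 18·13 + 0
The gcd is 13, not 1, hence no inverse exists.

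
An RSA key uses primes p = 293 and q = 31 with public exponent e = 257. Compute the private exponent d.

1193

φ(n) = (p−1)(q−1) = 292·30 = 8760.
Need d with 257·d ≡ 1 (mod 8760). Apply the extended Euclidean algorithm:
8760 = 34·257 + 22
257 = 11·22 + 15
22 = 1·15 + 7
15 = 2·7 + 1
7 = 7·1 + 0
Back-substitute:
1 = 15 − 2·7
1 = −2·22 + 3·15
1 = 3·257 − 35·22
1 = −35·8760 + 1193·257
So 257·1193 ≡ 1 (mod 8760), hence d = 1193.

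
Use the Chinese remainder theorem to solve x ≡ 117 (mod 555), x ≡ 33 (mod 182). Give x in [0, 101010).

Write x = 117 + 555·k. Then 555·k ≡ 33 − 117 ≡ 98 (mod 182).
Need 555⁻¹ mod 182. Extended Euclid on (182, 9):
182 = 20*9 + 2
9 = 4*2 + 1
2 = 2*1 + 0
Back-substitute:
1 = 9 − 4·2
1 = −4·182 + 81·9
555⁻¹ ≡ 81 (mod 182), so k ≡ 81·98 ≡ 112 (mod 182).
x = 117 + 555·112 = 62277.

62277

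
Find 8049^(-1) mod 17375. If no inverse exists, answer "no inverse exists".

449

Extended Euclidean algorithm:
17375 = 2*8049 + 1277
8049 = 6*1277 + 387
1277 = 3*387 + 116
387 = 3*116 + 39
116 = 2*39 + 38
39 = 1*38 + 1
38 = 38*1 + 0
gcd = 1, so the inverse exists. Back-substitute:
1 = 39 − 38
1 = −116 + 3·39
1 = 3·387 − 10·116
1 = −10·1277 + 33·387
1 = 33·8049 − 208·1277
1 = −208·17375 + 449·8049
So 8049·449 ≡ 1 (mod 17375).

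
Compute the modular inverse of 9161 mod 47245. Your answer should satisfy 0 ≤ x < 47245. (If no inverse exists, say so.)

40716

Apply the Euclidean algorithm to 47245 and 9161:
47245 = 5·9161 + 1440
9161 = 6·1440 + 521
1440 = 2·521 + 398
521 = 1·398 + 123
398 = 3·123 + 29
123 = 4·29 + 7
29 = 4·7 + 1
7 = 7·1 + 0
Since gcd(9161, 47245) = 1, back-substitute to write 1 as a combination:
1 = 29 − 4·7
1 = −4·123 + 17·29
1 = 17·398 − 55·123
1 = −55·521 + 72·398
1 = 72·1440 − 199·521
1 = −199·9161 + 1266·1440
1 = 1266·47245 − 6529·9161
So 9161·(-6529) ≡ 1 (mod 47245), and -6529 ≡ 40716 (mod 47245).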